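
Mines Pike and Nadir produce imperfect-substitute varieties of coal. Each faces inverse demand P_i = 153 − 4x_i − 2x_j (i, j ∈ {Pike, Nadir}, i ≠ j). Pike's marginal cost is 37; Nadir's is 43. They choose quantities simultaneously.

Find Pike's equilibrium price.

Mine Pike's profit: π = x_{Pike}(153 − 4x_{Pike} − 2x_{Nadir}) − 37x_{Pike}.
∂π/∂x_{Pike} = 116 − 8x_{Pike} − 2x_{Nadir} = 0 ⇒ x_{Pike} = 14.5 − 0.25x_{Nadir}.
Similarly x_{Nadir} = 13.75 − 0.25x_{Pike}.
Plugging x_{Nadir} into Pike's best response: x_{Pike} = 14.5 − 0.25(13.75 − 0.25x_{Pike}) ⇒ 0.9375x_{Pike} = 11.0625, so x_{Pike} = 11.8.
Then x_{Nadir} = 13.75 − 0.25·11.8 = 10.8.
P_{Pike} = 153 − 4·11.8 − 2·10.8 = 84.2.

84.2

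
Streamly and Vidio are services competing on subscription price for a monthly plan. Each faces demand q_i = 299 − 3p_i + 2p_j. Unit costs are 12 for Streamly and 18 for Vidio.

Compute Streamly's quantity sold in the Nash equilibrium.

Streamly's profit: π = (p_{Streamly} − 12)(299 − 3p_{Streamly} + 2p_{Vidio}).
∂π/∂p_{Streamly} = 335 − 6p_{Streamly} + 2p_{Vidio} = 0 ⇒ p_{Streamly} = 335/6 + (1/3)p_{Vidio}.
Similarly p_{Vidio} = 353/6 + (1/3)p_{Streamly}.
Solving the two reaction functions simultaneously: (1 − (1/3)(1/3))p_{Streamly} = 335/6 + (1/3)·(353/6), so (8/9)p_{Streamly} = 679/9 and p_{Streamly} = 84.875.
Then p_{Vidio} = 353/6 + (1/3)·84.875 = 87.125.
q_{Streamly} = 299 − 3·84.875 + 2·87.125 = 218.625.

218.625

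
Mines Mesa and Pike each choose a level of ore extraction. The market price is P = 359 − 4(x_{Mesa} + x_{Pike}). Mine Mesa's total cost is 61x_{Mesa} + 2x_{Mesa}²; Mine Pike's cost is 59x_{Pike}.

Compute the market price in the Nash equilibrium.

179.4

Mine Mesa's profit: π = x_{Mesa}(359 − 4(x_{Mesa} + x_{Pike})) − 61x_{Mesa} − 2x_{Mesa}².
∂π/∂x_{Mesa} = 298 − 12x_{Mesa} − 4x_{Pike} = 0, so x_{Mesa} = 149/6 − (1/3)x_{Pike}.
For Pike: ∂π/∂x_{Pike} = 300 − 8x_{Pike} − 4x_{Mesa} = 0 ⇒ x_{Pike} = 37.5 − 0.5x_{Mesa}.
Substituting the second reaction function into the first: x_{Mesa} = 149/6 − (1/3)(37.5 − 0.5x_{Mesa}), which gives (5/6)x_{Mesa} = 37/3 ⇒ x_{Mesa} = 14.8.
Then x_{Pike} = 37.5 − 0.5·14.8 = 30.1.
Equilibrium price: P = 359 − 4·44.9 = 179.4.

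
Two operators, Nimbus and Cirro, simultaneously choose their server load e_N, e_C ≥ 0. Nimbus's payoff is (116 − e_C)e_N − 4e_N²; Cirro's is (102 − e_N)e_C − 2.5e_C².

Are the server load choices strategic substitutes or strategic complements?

Expanding Nimbus's payoff: 116e_N − e_Ce_N − 4e_N².
∂π/∂e_N = 116 − e_C − 8e_N = 0, so e_N = 14.5 − 0.125e_C.
The best-response slope de_N/de_C = −0.125 < 0: the reaction function is downward-sloping, so the choices are strategic substitutes.

strategic substitutes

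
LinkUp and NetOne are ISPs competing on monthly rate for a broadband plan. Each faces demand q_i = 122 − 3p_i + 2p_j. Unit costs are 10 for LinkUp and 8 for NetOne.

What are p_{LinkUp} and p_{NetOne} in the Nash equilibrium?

LinkUp's profit: π = (p_{LinkUp} − 10)(122 − 3p_{LinkUp} + 2p_{NetOne}).
∂π/∂p_{LinkUp} = 152 − 6p_{LinkUp} + 2p_{NetOne} = 0 ⇒ p_{LinkUp} = 76/3 + (1/3)p_{NetOne}.
Similarly p_{NetOne} = 73/3 + (1/3)p_{LinkUp}.
Plugging p_{NetOne} into LinkUp's best response: p_{LinkUp} = 76/3 + (1/3)(73/3 + (1/3)p_{LinkUp}) ⇒ (8/9)p_{LinkUp} = 301/9, so p_{LinkUp} = 37.625.
Then p_{NetOne} = 73/3 + (1/3)·37.625 = 36.875.

37.625, 36.875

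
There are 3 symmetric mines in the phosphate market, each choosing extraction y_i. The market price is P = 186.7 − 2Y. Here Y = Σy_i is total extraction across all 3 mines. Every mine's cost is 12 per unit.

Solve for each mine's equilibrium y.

21.8375

A representative mine's profit is π_i = y_i(186.7 − 2Y) − 12y_i, with Y = y_i + Σ_{j≠i} y_j.
First-order condition: 174.7 − 4y_i − 2Σ_{j≠i} y_j = 0.
In a symmetric equilibrium every mine chooses the same y, so Σ_{j≠i} y_j = 2y. The condition becomes 174.7 − 8y = 0, giving y = 174.7/8 = 21.8375.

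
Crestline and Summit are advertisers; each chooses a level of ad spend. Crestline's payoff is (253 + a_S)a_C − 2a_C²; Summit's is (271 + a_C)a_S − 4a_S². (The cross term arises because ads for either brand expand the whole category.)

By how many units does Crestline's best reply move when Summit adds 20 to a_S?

5

Expanding Crestline's payoff: 253a_C + a_Sa_C − 2a_C².
∂π/∂a_C = 253 + a_S − 4a_C = 0, so a_C = 63.25 + 0.25a_S.
The reaction-function slope is 0.25, so a 20-unit rise in a_S moves a_C by 0.25 × 20 = 5. Crestline's best response rises — the actions are strategic complements.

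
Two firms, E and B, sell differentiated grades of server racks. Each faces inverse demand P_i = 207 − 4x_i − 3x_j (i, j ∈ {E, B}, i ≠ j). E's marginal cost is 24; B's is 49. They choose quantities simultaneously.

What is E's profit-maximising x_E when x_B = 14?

Firm E's profit: π = x_E(207 − 4x_E − 3x_B) − 24x_E.
∂π/∂x_E = 183 − 8x_E − 3x_B = 0 ⇒ x_E = 22.875 − 0.375x_B.
At x_B = 14: x_E = 22.875 − 0.375·14 = 17.625.

17.625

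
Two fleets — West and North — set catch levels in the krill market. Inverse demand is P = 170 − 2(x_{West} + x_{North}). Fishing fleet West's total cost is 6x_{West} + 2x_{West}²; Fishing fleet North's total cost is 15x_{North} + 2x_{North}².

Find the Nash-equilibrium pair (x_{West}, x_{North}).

Fishing fleet West's profit: π = x_{West}(170 − 2(x_{West} + x_{North})) − 6x_{West} − 2x_{West}².
∂π/∂x_{West} = 164 − 8x_{West} − 2x_{North} = 0, so x_{West} = 20.5 − 0.25x_{North}.
By the same steps for North: x_{North} = 19.375 − 0.25x_{West}.
Substituting the second reaction function into the first: x_{West} = 20.5 − 0.25(19.375 − 0.25x_{West}), which gives 0.9375x_{West} = 501/32 ⇒ x_{West} = 16.7.
Then x_{North} = 19.375 − 0.25·16.7 = 15.2.

16.7, 15.2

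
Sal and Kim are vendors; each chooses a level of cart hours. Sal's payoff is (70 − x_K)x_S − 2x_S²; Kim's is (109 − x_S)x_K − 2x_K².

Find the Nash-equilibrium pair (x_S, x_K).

11.4, 24.4

Expanding Sal's payoff: 70x_S − x_Kx_S − 2x_S².
∂π/∂x_S = 70 − x_K − 4x_S = 0, so x_S = 17.5 − 0.25x_K.
Likewise for Kim: x_K = 27.25 − 0.25x_S.
Solving the two reaction functions simultaneously: (1 − (−0.25)(−0.25))x_S = 17.5 − 0.25·27.25, so 0.9375x_S = 10.6875 and x_S = 11.4.
Then x_K = 27.25 − 0.25·11.4 = 24.4.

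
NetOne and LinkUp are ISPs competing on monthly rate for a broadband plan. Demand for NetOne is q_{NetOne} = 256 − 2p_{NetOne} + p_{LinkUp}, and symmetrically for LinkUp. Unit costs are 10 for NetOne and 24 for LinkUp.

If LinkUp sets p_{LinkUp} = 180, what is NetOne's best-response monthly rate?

114

NetOne's profit: π = (p_{NetOne} − 10)(256 − 2p_{NetOne} + p_{LinkUp}).
∂π/∂p_{NetOne} = 276 − 4p_{NetOne} + p_{LinkUp} = 0 ⇒ p_{NetOne} = 69 + 0.25p_{LinkUp}.
At p_{LinkUp} = 180: p_{NetOne} = 69 + 0.25·180 = 114.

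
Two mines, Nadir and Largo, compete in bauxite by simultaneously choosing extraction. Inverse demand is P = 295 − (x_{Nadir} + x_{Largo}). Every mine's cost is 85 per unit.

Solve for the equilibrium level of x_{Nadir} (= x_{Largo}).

70

Mine Nadir's profit: π = x_{Nadir}(295 − (x_{Nadir} + x_{Largo})) − 85x_{Nadir}.
∂π/∂x_{Nadir} = 210 − 2x_{Nadir} − x_{Largo} = 0, so x_{Nadir} = 105 − 0.5x_{Largo}.
The game is symmetric, so in equilibrium x_{Largo} = x_{Nadir}: the reaction function gives 1.5x_{Nadir} = 105, hence x_{Nadir} = 70.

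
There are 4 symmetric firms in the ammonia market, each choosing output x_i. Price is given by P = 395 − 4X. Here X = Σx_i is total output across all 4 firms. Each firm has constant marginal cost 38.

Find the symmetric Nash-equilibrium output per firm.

A representative firm's profit is π_i = x_i(395 − 4X) − 38x_i, with X = x_i + Σ_{j≠i} x_j.
First-order condition: 357 − 8x_i − 4Σ_{j≠i} x_j = 0.
With identical firms, set every x_j = x: then 357 − 8x − 12x = 0, i.e. x = 357/20 = 17.85.

17.85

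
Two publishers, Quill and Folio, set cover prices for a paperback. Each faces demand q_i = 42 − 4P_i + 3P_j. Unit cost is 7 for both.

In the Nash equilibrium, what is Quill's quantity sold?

Quill's profit: π = (P_{Quill} − 7)(42 − 4P_{Quill} + 3P_{Folio}).
∂π/∂P_{Quill} = 70 − 8P_{Quill} + 3P_{Folio} = 0 ⇒ P_{Quill} = 8.75 + 0.375P_{Folio}.
Setting P_{Quill} = P_{Folio} in the reaction function: P_{Quill} = 8.75 + 0.375P_{Quill}, so P_{Quill} = 8.75 / 0.625 = 14.
q_{Quill} = 42 − 4·14 + 3·14 = 28.

28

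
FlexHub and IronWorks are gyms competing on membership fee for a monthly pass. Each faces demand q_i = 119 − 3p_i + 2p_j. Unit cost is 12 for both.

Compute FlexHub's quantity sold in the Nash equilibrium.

80.25

FlexHub's profit: π = (p_{FlexHub} − 12)(119 − 3p_{FlexHub} + 2p_{IronWorks}).
∂π/∂p_{FlexHub} = 155 − 6p_{FlexHub} + 2p_{IronWorks} = 0 ⇒ p_{FlexHub} = 155/6 + (1/3)p_{IronWorks}.
Setting p_{FlexHub} = p_{IronWorks} in the reaction function: p_{FlexHub} = 155/6 + (1/3)p_{FlexHub}, so p_{FlexHub} = (155/6) / (2/3) = 38.75.
q_{FlexHub} = 119 − 3·38.75 + 2·38.75 = 80.25.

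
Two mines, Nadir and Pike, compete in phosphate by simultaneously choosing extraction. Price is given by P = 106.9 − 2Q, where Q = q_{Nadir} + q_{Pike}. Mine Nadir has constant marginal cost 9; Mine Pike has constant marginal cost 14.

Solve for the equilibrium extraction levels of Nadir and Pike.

Mine Nadir's profit: π = q_{Nadir}(106.9 − 2(q_{Nadir} + q_{Pike})) − 9q_{Nadir}.
∂π/∂q_{Nadir} = 97.9 − 4q_{Nadir} − 2q_{Pike} = 0, so q_{Nadir} = 24.475 − 0.5q_{Pike}.
By the same steps for Pike: q_{Pike} = 23.225 − 0.5q_{Nadir}.
Substituting the second reaction function into the first: q_{Nadir} = 24.475 − 0.5(23.225 − 0.5q_{Nadir}), which gives 0.75q_{Nadir} = 12.8625 ⇒ q_{Nadir} = 17.15.
Then q_{Pike} = 23.225 − 0.5·17.15 = 14.65.

17.15, 14.65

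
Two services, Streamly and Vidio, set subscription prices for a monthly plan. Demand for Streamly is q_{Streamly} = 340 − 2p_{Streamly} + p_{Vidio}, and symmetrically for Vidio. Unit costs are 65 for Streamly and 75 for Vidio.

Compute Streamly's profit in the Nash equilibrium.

Streamly's profit: π = (p_{Streamly} − 65)(340 − 2p_{Streamly} + p_{Vidio}).
∂π/∂p_{Streamly} = 470 − 4p_{Streamly} + p_{Vidio} = 0 ⇒ p_{Streamly} = 117.5 + 0.25p_{Vidio}.
Similarly p_{Vidio} = 122.5 + 0.25p_{Streamly}.
Substituting the second reaction function into the first: p_{Streamly} = 117.5 + 0.25(122.5 + 0.25p_{Streamly}), which gives 0.9375p_{Streamly} = 148.125 ⇒ p_{Streamly} = 158.
Then p_{Vidio} = 122.5 + 0.25·158 = 162.
q_{Streamly} = 340 − 2·158 + 162 = 186.
Profit = (158 − 65)·186 = 17298.

17298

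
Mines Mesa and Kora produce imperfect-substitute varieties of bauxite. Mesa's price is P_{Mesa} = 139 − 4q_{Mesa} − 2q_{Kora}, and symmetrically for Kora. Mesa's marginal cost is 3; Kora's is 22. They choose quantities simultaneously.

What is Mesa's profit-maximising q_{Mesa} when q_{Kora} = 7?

15.25

Mine Mesa's profit: π = q_{Mesa}(139 − 4q_{Mesa} − 2q_{Kora}) − 3q_{Mesa}.
∂π/∂q_{Mesa} = 136 − 8q_{Mesa} − 2q_{Kora} = 0 ⇒ q_{Mesa} = 17 − 0.25q_{Kora}.
At q_{Kora} = 7: q_{Mesa} = 17 − 0.25·7 = 15.25.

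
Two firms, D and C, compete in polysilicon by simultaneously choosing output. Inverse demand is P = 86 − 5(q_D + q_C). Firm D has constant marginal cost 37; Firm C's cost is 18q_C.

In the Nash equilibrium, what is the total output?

7.8

Firm D's profit: π = q_D(86 − 5(q_D + q_C)) − 37q_D.
∂π/∂q_D = 49 − 10q_D − 5q_C = 0, so q_D = 4.9 − 0.5q_C.
By the same steps for C: q_C = 6.8 − 0.5q_D.
Plugging q_C into D's best response: q_D = 4.9 − 0.5(6.8 − 0.5q_D) ⇒ 0.75q_D = 1.5, so q_D = 2.
Then q_C = 6.8 − 0.5·2 = 5.8.
Total output: 2 + 5.8 = 7.8.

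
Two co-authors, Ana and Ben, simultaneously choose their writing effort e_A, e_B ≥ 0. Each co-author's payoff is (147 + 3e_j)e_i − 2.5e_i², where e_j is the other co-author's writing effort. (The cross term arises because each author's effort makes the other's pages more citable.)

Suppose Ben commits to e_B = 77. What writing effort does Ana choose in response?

75.6

Ana's payoff is (147 + 3e_B)e_A − 2.5e_A².
∂π/∂e_A = 147 + 3e_B − 5e_A = 0, so e_A = 29.4 + 0.6e_B.
At e_B = 77: e_A = 29.4 + 0.6·77 = 75.6.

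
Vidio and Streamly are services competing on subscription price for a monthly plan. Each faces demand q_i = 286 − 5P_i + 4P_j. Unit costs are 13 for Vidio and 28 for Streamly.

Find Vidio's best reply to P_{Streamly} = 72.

Vidio's profit: π = (P_{Vidio} − 13)(286 − 5P_{Vidio} + 4P_{Streamly}).
∂π/∂P_{Vidio} = 351 − 10P_{Vidio} + 4P_{Streamly} = 0 ⇒ P_{Vidio} = 35.1 + 0.4P_{Streamly}.
At P_{Streamly} = 72: P_{Vidio} = 35.1 + 0.4·72 = 63.9.

63.9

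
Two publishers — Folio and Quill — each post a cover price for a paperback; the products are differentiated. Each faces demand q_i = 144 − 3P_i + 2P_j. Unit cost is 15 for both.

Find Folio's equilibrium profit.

Folio's profit: π = (P_{Folio} − 15)(144 − 3P_{Folio} + 2P_{Quill}).
∂π/∂P_{Folio} = 189 − 6P_{Folio} + 2P_{Quill} = 0 ⇒ P_{Folio} = 31.5 + (1/3)P_{Quill}.
The game is symmetric, so in equilibrium P_{Quill} = P_{Folio}: the reaction function gives (2/3)P_{Folio} = 31.5, hence P_{Folio} = 47.25.
q_{Folio} = 144 − 3·47.25 + 2·47.25 = 96.75.
Profit = (47.25 − 15)·96.75 = 3120.1875.

3120.1875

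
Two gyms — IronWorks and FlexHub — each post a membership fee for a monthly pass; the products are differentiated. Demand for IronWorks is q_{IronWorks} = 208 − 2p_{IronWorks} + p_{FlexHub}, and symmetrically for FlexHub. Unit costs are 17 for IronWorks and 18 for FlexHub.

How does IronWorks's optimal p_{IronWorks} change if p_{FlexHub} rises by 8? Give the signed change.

2

IronWorks's profit: π = (p_{IronWorks} − 17)(208 − 2p_{IronWorks} + p_{FlexHub}).
∂π/∂p_{IronWorks} = 242 − 4p_{IronWorks} + p_{FlexHub} = 0 ⇒ p_{IronWorks} = 60.5 + 0.25p_{FlexHub}.
The reaction-function slope is 0.25, so an 8-unit rise in p_{FlexHub} moves p_{IronWorks} by 0.25 × 8 = 2. IronWorks's best response rises — the actions are strategic complements.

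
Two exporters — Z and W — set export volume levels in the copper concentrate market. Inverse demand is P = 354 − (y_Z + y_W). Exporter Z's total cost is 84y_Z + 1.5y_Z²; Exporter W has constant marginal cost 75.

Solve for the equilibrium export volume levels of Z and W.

29, 125

Exporter Z's profit: π = y_Z(354 − (y_Z + y_W)) − 84y_Z − 1.5y_Z².
∂π/∂y_Z = 270 − 5y_Z − y_W = 0, so y_Z = 54 − 0.2y_W.
For W: ∂π/∂y_W = 279 − 2y_W − y_Z = 0 ⇒ y_W = 139.5 − 0.5y_Z.
Substituting the second reaction function into the first: y_Z = 54 − 0.2(139.5 − 0.5y_Z), which gives 0.9y_Z = 26.1 ⇒ y_Z = 29.
Then y_W = 139.5 − 0.5·29 = 125.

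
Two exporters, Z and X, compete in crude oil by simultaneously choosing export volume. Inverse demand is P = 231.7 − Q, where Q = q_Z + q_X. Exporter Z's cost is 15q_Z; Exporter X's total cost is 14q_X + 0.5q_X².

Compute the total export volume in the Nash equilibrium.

130.22

Exporter Z's profit: π = q_Z(231.7 − (q_Z + q_X)) − 15q_Z.
∂π/∂q_Z = 216.7 − 2q_Z − q_X = 0, so q_Z = 108.35 − 0.5q_X.
For X: ∂π/∂q_X = 217.7 − 3q_X − q_Z = 0 ⇒ q_X = 2177/30 − (1/3)q_Z.
Plugging q_X into Z's best response: q_Z = 108.35 − 0.5(2177/30 − (1/3)q_Z) ⇒ (5/6)q_Z = 1081/15, so q_Z = 86.48.
Then q_X = 2177/30 − (1/3)·86.48 = 43.74.
Total export volume: 86.48 + 43.74 = 130.22.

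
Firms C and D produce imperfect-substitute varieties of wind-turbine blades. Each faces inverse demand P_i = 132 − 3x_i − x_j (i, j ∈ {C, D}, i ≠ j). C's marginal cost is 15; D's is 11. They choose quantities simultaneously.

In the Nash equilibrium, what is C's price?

Firm C's profit: π = x_C(132 − 3x_C − x_D) − 15x_C.
∂π/∂x_C = 117 − 6x_C − x_D = 0 ⇒ x_C = 19.5 − (1/6)x_D.
Similarly x_D = 121/6 − (1/6)x_C.
Substituting the second reaction function into the first: x_C = 19.5 − (1/6)(121/6 − (1/6)x_C), which gives (35/36)x_C = 581/36 ⇒ x_C = 16.6.
Then x_D = 121/6 − (1/6)·16.6 = 17.4.
P_C = 132 − 3·16.6 − 17.4 = 64.8.

64.8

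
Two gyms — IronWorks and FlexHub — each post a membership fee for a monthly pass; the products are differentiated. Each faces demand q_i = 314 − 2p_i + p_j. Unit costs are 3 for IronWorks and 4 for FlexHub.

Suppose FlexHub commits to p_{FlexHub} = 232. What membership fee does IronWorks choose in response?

138

IronWorks's profit: π = (p_{IronWorks} − 3)(314 − 2p_{IronWorks} + p_{FlexHub}).
∂π/∂p_{IronWorks} = 320 − 4p_{IronWorks} + p_{FlexHub} = 0 ⇒ p_{IronWorks} = 80 + 0.25p_{FlexHub}.
At p_{FlexHub} = 232: p_{IronWorks} = 80 + 0.25·232 = 138.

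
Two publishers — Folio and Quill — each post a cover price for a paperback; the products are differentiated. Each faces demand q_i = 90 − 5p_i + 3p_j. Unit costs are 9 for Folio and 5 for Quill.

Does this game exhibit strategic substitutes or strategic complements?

Folio's profit: π = (p_{Folio} − 9)(90 − 5p_{Folio} + 3p_{Quill}).
∂π/∂p_{Folio} = 135 − 10p_{Folio} + 3p_{Quill} = 0 ⇒ p_{Folio} = 13.5 + 0.3p_{Quill}.
The best-response slope dp_{Folio}/dp_{Quill} = 0.3 > 0: the reaction function is upward-sloping, so the choices are strategic complements.

strategic complements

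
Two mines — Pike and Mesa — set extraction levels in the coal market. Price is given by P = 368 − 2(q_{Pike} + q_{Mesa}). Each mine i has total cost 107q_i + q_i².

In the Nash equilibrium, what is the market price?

Mine Pike's profit: π = q_{Pike}(368 − 2(q_{Pike} + q_{Mesa})) − 107q_{Pike} − q_{Pike}².
∂π/∂q_{Pike} = 261 − 6q_{Pike} − 2q_{Mesa} = 0, so q_{Pike} = 43.5 − (1/3)q_{Mesa}.
Setting q_{Pike} = q_{Mesa} in the reaction function: q_{Pike} = 43.5 − (1/3)q_{Pike}, so q_{Pike} = 43.5 / (4/3) = 32.625.
Equilibrium price: P = 368 − 2·65.25 = 237.5.

237.5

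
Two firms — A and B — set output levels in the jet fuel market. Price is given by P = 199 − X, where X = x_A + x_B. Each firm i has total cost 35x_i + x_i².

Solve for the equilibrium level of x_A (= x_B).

Firm A's profit: π = x_A(199 − (x_A + x_B)) − 35x_A − x_A².
∂π/∂x_A = 164 − 4x_A − x_B = 0, so x_A = 41 − 0.25x_B.
Setting x_A = x_B in the reaction function: x_A = 41 − 0.25x_A, so x_A = 41 / 1.25 = 32.8.

32.8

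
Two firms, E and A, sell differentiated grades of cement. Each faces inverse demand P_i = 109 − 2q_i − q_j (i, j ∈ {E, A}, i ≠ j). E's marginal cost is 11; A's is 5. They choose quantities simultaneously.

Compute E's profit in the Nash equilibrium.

737.28

Firm E's profit: π = q_E(109 − 2q_E − q_A) − 11q_E.
∂π/∂q_E = 98 − 4q_E − q_A = 0 ⇒ q_E = 24.5 − 0.25q_A.
Similarly q_A = 26 − 0.25q_E.
Substituting the second reaction function into the first: q_E = 24.5 − 0.25(26 − 0.25q_E), which gives 0.9375q_E = 18 ⇒ q_E = 19.2.
Then q_A = 26 − 0.25·19.2 = 21.2.
P_E = 109 − 2·19.2 − 21.2 = 49.4.
Profit = (49.4 − 11)·19.2 = 737.28.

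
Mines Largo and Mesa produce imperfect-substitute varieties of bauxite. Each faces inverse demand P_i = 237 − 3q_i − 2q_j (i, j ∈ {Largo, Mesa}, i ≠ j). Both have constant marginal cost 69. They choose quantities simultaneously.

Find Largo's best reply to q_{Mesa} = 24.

20

Mine Largo's profit: π = q_{Largo}(237 − 3q_{Largo} − 2q_{Mesa}) − 69q_{Largo}.
∂π/∂q_{Largo} = 168 − 6q_{Largo} − 2q_{Mesa} = 0 ⇒ q_{Largo} = 28 − (1/3)q_{Mesa}.
At q_{Mesa} = 24: q_{Largo} = 28 − (1/3)·24 = 20.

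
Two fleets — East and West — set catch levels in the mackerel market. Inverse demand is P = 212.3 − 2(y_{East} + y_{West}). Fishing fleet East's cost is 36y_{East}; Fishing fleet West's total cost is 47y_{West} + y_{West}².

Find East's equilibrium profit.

Fishing fleet East's profit: π = y_{East}(212.3 − 2(y_{East} + y_{West})) − 36y_{East}.
∂π/∂y_{East} = 176.3 − 4y_{East} − 2y_{West} = 0, so y_{East} = 44.075 − 0.5y_{West}.
For West: ∂π/∂y_{West} = 165.3 − 6y_{West} − 2y_{East} = 0 ⇒ y_{West} = 27.55 − (1/3)y_{East}.
Solving the two reaction functions simultaneously: (1 − (−0.5)(−1/3))y_{East} = 44.075 − 0.5·27.55, so (5/6)y_{East} = 30.3 and y_{East} = 36.36.
Then y_{West} = 27.55 − (1/3)·36.36 = 15.43.
Price P = 212.3 − 2·51.79 = 108.72.
East's profit: (108.72 − 36)·36.36 = 2644.0992.

2644.0992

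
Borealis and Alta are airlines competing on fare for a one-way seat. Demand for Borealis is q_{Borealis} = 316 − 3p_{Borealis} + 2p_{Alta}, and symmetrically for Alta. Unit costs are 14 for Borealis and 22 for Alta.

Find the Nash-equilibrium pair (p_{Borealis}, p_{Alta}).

91, 94

Borealis's profit: π = (p_{Borealis} − 14)(316 − 3p_{Borealis} + 2p_{Alta}).
∂π/∂p_{Borealis} = 358 − 6p_{Borealis} + 2p_{Alta} = 0 ⇒ p_{Borealis} = 179/3 + (1/3)p_{Alta}.
Similarly p_{Alta} = 191/3 + (1/3)p_{Borealis}.
Substituting the second reaction function into the first: p_{Borealis} = 179/3 + (1/3)(191/3 + (1/3)p_{Borealis}), which gives (8/9)p_{Borealis} = 728/9 ⇒ p_{Borealis} = 91.
Then p_{Alta} = 191/3 + (1/3)·91 = 94.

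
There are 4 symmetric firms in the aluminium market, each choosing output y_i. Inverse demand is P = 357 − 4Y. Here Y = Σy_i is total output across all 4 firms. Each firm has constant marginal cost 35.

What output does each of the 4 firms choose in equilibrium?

16.1

A representative firm's profit is π_i = y_i(357 − 4Y) − 35y_i, with Y = y_i + Σ_{j≠i} y_j.
First-order condition: 322 − 8y_i − 4Σ_{j≠i} y_j = 0.
Imposing symmetry (y_j = y for all j) turns Σ_{j≠i} y_j into 3y, so 322 = 20y and y = 16.1.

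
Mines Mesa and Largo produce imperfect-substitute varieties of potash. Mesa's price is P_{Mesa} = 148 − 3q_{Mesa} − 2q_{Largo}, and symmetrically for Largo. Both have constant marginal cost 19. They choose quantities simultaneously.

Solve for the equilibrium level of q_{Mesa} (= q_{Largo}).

16.125

Mine Mesa's profit: π = q_{Mesa}(148 − 3q_{Mesa} − 2q_{Largo}) − 19q_{Mesa}.
∂π/∂q_{Mesa} = 129 − 6q_{Mesa} − 2q_{Largo} = 0 ⇒ q_{Mesa} = 21.5 − (1/3)q_{Largo}.
The game is symmetric, so in equilibrium q_{Largo} = q_{Mesa}: the reaction function gives (4/3)q_{Mesa} = 21.5, hence q_{Mesa} = 16.125.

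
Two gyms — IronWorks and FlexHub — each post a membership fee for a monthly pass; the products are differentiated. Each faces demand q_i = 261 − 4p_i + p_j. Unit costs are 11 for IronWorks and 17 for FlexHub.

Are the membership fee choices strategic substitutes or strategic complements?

strategic complements

IronWorks's profit: π = (p_{IronWorks} − 11)(261 − 4p_{IronWorks} + p_{FlexHub}).
∂π/∂p_{IronWorks} = 305 − 8p_{IronWorks} + p_{FlexHub} = 0 ⇒ p_{IronWorks} = 38.125 + 0.125p_{FlexHub}.
The best-response slope dp_{IronWorks}/dp_{FlexHub} = 0.125 > 0: the reaction function is upward-sloping, so the choices are strategic complements.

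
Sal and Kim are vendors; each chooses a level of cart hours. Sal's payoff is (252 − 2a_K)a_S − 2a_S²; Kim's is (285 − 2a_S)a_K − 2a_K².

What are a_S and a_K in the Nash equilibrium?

Expanding Sal's payoff: 252a_S − 2a_Ka_S − 2a_S².
∂π/∂a_S = 252 − 2a_K − 4a_S = 0, so a_S = 63 − 0.5a_K.
Likewise for Kim: a_K = 71.25 − 0.5a_S.
Plugging a_K into Sal's best response: a_S = 63 − 0.5(71.25 − 0.5a_S) ⇒ 0.75a_S = 27.375, so a_S = 36.5.
Then a_K = 71.25 − 0.5·36.5 = 53.

36.5, 53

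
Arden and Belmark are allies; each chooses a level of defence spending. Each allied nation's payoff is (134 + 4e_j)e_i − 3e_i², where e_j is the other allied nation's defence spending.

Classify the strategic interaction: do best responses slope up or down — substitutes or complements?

strategic complements

Arden's payoff is (134 + 4e_B)e_A − 3e_A².
∂π/∂e_A = 134 + 4e_B − 6e_A = 0, so e_A = 67/3 + (2/3)e_B.
The best-response slope de_A/de_B = 2/3 > 0: the reaction function is upward-sloping, so the choices are strategic complements.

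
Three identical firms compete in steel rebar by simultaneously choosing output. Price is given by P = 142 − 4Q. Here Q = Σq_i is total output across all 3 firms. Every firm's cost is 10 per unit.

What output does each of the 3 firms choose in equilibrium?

8.25

A representative firm's profit is π_i = q_i(142 − 4Q) − 10q_i, with Q = q_i + Σ_{j≠i} q_j.
First-order condition: 132 − 8q_i − 4Σ_{j≠i} q_j = 0.
In a symmetric equilibrium every firm chooses the same q, so Σ_{j≠i} q_j = 2q. The condition becomes 132 − 16q = 0, giving q = 132/16 = 8.25.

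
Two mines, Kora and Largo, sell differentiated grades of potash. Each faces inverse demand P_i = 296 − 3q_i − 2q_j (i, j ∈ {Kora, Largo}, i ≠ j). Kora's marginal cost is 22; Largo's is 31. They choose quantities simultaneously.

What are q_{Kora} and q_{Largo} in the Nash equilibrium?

Mine Kora's profit: π = q_{Kora}(296 − 3q_{Kora} − 2q_{Largo}) − 22q_{Kora}.
∂π/∂q_{Kora} = 274 − 6q_{Kora} − 2q_{Largo} = 0 ⇒ q_{Kora} = 137/3 − (1/3)q_{Largo}.
Similarly q_{Largo} = 265/6 − (1/3)q_{Kora}.
Solving the two reaction functions simultaneously: (1 − (−1/3)(−1/3))q_{Kora} = 137/3 − (1/3)·(265/6), so (8/9)q_{Kora} = 557/18 and q_{Kora} = 34.8125.
Then q_{Largo} = 265/6 − (1/3)·34.8125 = 32.5625.

34.8125, 32.5625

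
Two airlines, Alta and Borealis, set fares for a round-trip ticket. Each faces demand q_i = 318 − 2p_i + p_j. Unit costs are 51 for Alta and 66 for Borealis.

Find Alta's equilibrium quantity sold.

182

Alta's profit: π = (p_{Alta} − 51)(318 − 2p_{Alta} + p_{Borealis}).
∂π/∂p_{Alta} = 420 − 4p_{Alta} + p_{Borealis} = 0 ⇒ p_{Alta} = 105 + 0.25p_{Borealis}.
Similarly p_{Borealis} = 112.5 + 0.25p_{Alta}.
Substituting the second reaction function into the first: p_{Alta} = 105 + 0.25(112.5 + 0.25p_{Alta}), which gives 0.9375p_{Alta} = 133.125 ⇒ p_{Alta} = 142.
Then p_{Borealis} = 112.5 + 0.25·142 = 148.
q_{Alta} = 318 − 2·142 + 148 = 182.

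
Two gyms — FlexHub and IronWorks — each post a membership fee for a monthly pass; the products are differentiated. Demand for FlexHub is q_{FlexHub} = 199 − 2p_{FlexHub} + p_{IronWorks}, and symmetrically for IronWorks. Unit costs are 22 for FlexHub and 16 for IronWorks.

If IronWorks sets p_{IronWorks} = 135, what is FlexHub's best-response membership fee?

94.5

FlexHub's profit: π = (p_{FlexHub} − 22)(199 − 2p_{FlexHub} + p_{IronWorks}).
∂π/∂p_{FlexHub} = 243 − 4p_{FlexHub} + p_{IronWorks} = 0 ⇒ p_{FlexHub} = 60.75 + 0.25p_{IronWorks}.
At p_{IronWorks} = 135: p_{FlexHub} = 60.75 + 0.25·135 = 94.5.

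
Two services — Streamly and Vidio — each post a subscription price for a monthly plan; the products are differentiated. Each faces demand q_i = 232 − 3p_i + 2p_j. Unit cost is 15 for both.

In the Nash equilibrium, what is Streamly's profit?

Streamly's profit: π = (p_{Streamly} − 15)(232 − 3p_{Streamly} + 2p_{Vidio}).
∂π/∂p_{Streamly} = 277 − 6p_{Streamly} + 2p_{Vidio} = 0 ⇒ p_{Streamly} = 277/6 + (1/3)p_{Vidio}.
The game is symmetric, so in equilibrium p_{Vidio} = p_{Streamly}: the reaction function gives (2/3)p_{Streamly} = 277/6, hence p_{Streamly} = 69.25.
q_{Streamly} = 232 − 3·69.25 + 2·69.25 = 162.75.
Profit = (69.25 − 15)·162.75 = 8829.1875.

8829.1875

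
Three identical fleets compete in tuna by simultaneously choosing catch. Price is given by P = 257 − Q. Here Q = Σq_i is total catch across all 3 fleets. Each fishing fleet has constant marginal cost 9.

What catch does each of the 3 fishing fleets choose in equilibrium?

62

A representative fishing fleet's profit is π_i = q_i(257 − Q) − 9q_i, with Q = q_i + Σ_{j≠i} q_j.
First-order condition: 248 − 2q_i − Σ_{j≠i} q_j = 0.
Imposing symmetry (q_j = q for all j) turns Σ_{j≠i} q_j into 2q, so 248 = 4q and q = 62.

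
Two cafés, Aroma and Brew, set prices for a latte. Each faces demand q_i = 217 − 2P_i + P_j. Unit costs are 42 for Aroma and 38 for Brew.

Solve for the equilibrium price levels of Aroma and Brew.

99.8, 98.2

Aroma's profit: π = (P_{Aroma} − 42)(217 − 2P_{Aroma} + P_{Brew}).
∂π/∂P_{Aroma} = 301 − 4P_{Aroma} + P_{Brew} = 0 ⇒ P_{Aroma} = 75.25 + 0.25P_{Brew}.
Similarly P_{Brew} = 73.25 + 0.25P_{Aroma}.
Plugging P_{Brew} into Aroma's best response: P_{Aroma} = 75.25 + 0.25(73.25 + 0.25P_{Aroma}) ⇒ 0.9375P_{Aroma} = 93.5625, so P_{Aroma} = 99.8.
Then P_{Brew} = 73.25 + 0.25·99.8 = 98.2.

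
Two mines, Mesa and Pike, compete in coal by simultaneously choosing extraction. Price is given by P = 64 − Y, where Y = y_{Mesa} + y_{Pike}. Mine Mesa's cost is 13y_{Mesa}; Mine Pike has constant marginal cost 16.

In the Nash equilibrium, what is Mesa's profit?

324

Mine Mesa's profit: π = y_{Mesa}(64 − (y_{Mesa} + y_{Pike})) − 13y_{Mesa}.
∂π/∂y_{Mesa} = 51 − 2y_{Mesa} − y_{Pike} = 0, so y_{Mesa} = 25.5 − 0.5y_{Pike}.
By the same steps for Pike: y_{Pike} = 24 − 0.5y_{Mesa}.
Plugging y_{Pike} into Mesa's best response: y_{Mesa} = 25.5 − 0.5(24 − 0.5y_{Mesa}) ⇒ 0.75y_{Mesa} = 13.5, so y_{Mesa} = 18.
Then y_{Pike} = 24 − 0.5·18 = 15.
Price P = 64 − 33 = 31.
Mesa's profit: (31 − 13)·18 = 324.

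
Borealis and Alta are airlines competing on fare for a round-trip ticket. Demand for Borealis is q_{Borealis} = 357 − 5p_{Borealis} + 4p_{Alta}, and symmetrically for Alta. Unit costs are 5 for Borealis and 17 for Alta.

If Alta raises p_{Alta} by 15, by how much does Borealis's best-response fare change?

Borealis's profit: π = (p_{Borealis} − 5)(357 − 5p_{Borealis} + 4p_{Alta}).
∂π/∂p_{Borealis} = 382 − 10p_{Borealis} + 4p_{Alta} = 0 ⇒ p_{Borealis} = 38.2 + 0.4p_{Alta}.
The reaction-function slope is 0.4, so a 15-unit rise in p_{Alta} moves p_{Borealis} by 0.4 × 15 = 6. Borealis's best response rises — the actions are strategic complements.

6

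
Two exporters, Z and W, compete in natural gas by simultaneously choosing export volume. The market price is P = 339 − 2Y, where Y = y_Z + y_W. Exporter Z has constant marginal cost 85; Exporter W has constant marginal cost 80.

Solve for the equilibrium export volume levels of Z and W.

41.5, 44

Exporter Z's profit: π = y_Z(339 − 2(y_Z + y_W)) − 85y_Z.
∂π/∂y_Z = 254 − 4y_Z − 2y_W = 0, so y_Z = 63.5 − 0.5y_W.
By the same steps for W: y_W = 64.75 − 0.5y_Z.
Substituting the second reaction function into the first: y_Z = 63.5 − 0.5(64.75 − 0.5y_Z), which gives 0.75y_Z = 31.125 ⇒ y_Z = 41.5.
Then y_W = 64.75 − 0.5·41.5 = 44.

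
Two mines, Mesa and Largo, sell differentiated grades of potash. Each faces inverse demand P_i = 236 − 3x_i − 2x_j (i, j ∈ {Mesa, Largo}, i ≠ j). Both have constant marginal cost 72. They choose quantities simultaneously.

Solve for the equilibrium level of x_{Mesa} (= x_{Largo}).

20.5

Mine Mesa's profit: π = x_{Mesa}(236 − 3x_{Mesa} − 2x_{Largo}) − 72x_{Mesa}.
∂π/∂x_{Mesa} = 164 − 6x_{Mesa} − 2x_{Largo} = 0 ⇒ x_{Mesa} = 82/3 − (1/3)x_{Largo}.
By symmetry x_{Largo} = x_{Mesa}; substituting into the reaction function, (4/3)x_{Mesa} = 82/3 and x_{Mesa} = 20.5.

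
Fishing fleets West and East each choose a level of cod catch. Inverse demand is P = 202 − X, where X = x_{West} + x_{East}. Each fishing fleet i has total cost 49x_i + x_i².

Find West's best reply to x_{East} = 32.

30.25

Fishing fleet West's profit: π = x_{West}(202 − (x_{West} + x_{East})) − 49x_{West} − x_{West}².
∂π/∂x_{West} = 153 − 4x_{West} − x_{East} = 0, so x_{West} = 38.25 − 0.25x_{East}.
At x_{East} = 32: x_{West} = 38.25 − 0.25·32 = 30.25.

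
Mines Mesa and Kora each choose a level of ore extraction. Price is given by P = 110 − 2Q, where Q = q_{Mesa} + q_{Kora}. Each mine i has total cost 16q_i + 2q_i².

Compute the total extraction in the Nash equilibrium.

18.8

Mine Mesa's profit: π = q_{Mesa}(110 − 2(q_{Mesa} + q_{Kora})) − 16q_{Mesa} − 2q_{Mesa}².
∂π/∂q_{Mesa} = 94 − 8q_{Mesa} − 2q_{Kora} = 0, so q_{Mesa} = 11.75 − 0.25q_{Kora}.
By symmetry q_{Kora} = q_{Mesa}; substituting into the reaction function, 1.25q_{Mesa} = 11.75 and q_{Mesa} = 9.4.
Total extraction: 9.4 + 9.4 = 18.8.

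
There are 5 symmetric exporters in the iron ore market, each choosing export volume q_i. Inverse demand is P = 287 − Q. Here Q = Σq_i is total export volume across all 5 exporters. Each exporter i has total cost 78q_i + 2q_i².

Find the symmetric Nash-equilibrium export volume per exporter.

A representative exporter's profit is π_i = q_i(287 − Q) − 78q_i − 2q_i², with Q = q_i + Σ_{j≠i} q_j.
First-order condition: 209 − 6q_i − Σ_{j≠i} q_j = 0.
Imposing symmetry (q_j = q for all j) turns Σ_{j≠i} q_j into 4q, so 209 = 10q and q = 20.9.

20.9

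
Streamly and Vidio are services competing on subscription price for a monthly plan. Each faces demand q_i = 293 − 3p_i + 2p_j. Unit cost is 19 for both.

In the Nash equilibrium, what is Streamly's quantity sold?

Streamly's profit: π = (p_{Streamly} − 19)(293 − 3p_{Streamly} + 2p_{Vidio}).
∂π/∂p_{Streamly} = 350 − 6p_{Streamly} + 2p_{Vidio} = 0 ⇒ p_{Streamly} = 175/3 + (1/3)p_{Vidio}.
By symmetry p_{Vidio} = p_{Streamly}; substituting into the reaction function, (2/3)p_{Streamly} = 175/3 and p_{Streamly} = 87.5.
q_{Streamly} = 293 − 3·87.5 + 2·87.5 = 205.5.

205.5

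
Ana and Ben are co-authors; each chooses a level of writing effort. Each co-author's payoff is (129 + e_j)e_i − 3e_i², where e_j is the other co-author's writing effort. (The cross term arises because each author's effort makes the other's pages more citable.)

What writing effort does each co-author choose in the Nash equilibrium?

Ana's payoff is (129 + e_B)e_A − 3e_A².
∂π/∂e_A = 129 + e_B − 6e_A = 0, so e_A = 21.5 + (1/6)e_B.
By symmetry e_B = e_A; substituting into the reaction function, (5/6)e_A = 21.5 and e_A = 25.8.

25.8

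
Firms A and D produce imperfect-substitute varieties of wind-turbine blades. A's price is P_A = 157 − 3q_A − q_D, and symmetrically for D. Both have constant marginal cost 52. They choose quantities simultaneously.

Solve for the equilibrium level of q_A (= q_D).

Firm A's profit: π = q_A(157 − 3q_A − q_D) − 52q_A.
∂π/∂q_A = 105 − 6q_A − q_D = 0 ⇒ q_A = 17.5 − (1/6)q_D.
Setting q_A = q_D in the reaction function: q_A = 17.5 − (1/6)q_A, so q_A = 17.5 / (7/6) = 15.

15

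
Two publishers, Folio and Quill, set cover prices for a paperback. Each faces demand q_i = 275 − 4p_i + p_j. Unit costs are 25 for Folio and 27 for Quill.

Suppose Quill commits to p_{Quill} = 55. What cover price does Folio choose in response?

Folio's profit: π = (p_{Folio} − 25)(275 − 4p_{Folio} + p_{Quill}).
∂π/∂p_{Folio} = 375 − 8p_{Folio} + p_{Quill} = 0 ⇒ p_{Folio} = 46.875 + 0.125p_{Quill}.
At p_{Quill} = 55: p_{Folio} = 46.875 + 0.125·55 = 53.75.

53.75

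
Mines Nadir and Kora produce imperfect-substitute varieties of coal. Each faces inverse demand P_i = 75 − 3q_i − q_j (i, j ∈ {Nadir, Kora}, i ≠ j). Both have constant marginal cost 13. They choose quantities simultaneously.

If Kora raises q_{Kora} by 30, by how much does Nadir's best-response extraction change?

Mine Nadir's profit: π = q_{Nadir}(75 − 3q_{Nadir} − q_{Kora}) − 13q_{Nadir}.
∂π/∂q_{Nadir} = 62 − 6q_{Nadir} − q_{Kora} = 0 ⇒ q_{Nadir} = 31/3 − (1/6)q_{Kora}.
The reaction-function slope is −1/6, so a 30-unit rise in q_{Kora} moves q_{Nadir} by −1/6 × 30 = −5. Nadir's best response falls — the actions are strategic substitutes.

-5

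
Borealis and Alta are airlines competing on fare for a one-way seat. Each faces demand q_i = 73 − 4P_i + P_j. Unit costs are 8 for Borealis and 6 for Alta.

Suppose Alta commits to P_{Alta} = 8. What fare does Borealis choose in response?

14.125

Borealis's profit: π = (P_{Borealis} − 8)(73 − 4P_{Borealis} + P_{Alta}).
∂π/∂P_{Borealis} = 105 − 8P_{Borealis} + P_{Alta} = 0 ⇒ P_{Borealis} = 13.125 + 0.125P_{Alta}.
At P_{Alta} = 8: P_{Borealis} = 13.125 + 0.125·8 = 14.125.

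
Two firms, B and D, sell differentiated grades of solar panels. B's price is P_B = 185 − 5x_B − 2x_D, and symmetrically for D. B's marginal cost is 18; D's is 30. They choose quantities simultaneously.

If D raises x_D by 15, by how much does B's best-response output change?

Firm B's profit: π = x_B(185 − 5x_B − 2x_D) − 18x_B.
∂π/∂x_B = 167 − 10x_B − 2x_D = 0 ⇒ x_B = 16.7 − 0.2x_D.
The reaction-function slope is −0.2, so a 15-unit rise in x_D moves x_B by −0.2 × 15 = −3. B's best response falls — the actions are strategic substitutes.

-3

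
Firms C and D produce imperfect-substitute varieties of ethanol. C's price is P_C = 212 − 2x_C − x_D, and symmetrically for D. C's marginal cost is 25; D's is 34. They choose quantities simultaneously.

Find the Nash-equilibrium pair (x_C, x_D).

Firm C's profit: π = x_C(212 − 2x_C − x_D) − 25x_C.
∂π/∂x_C = 187 − 4x_C − x_D = 0 ⇒ x_C = 46.75 − 0.25x_D.
Similarly x_D = 44.5 − 0.25x_C.
Substituting the second reaction function into the first: x_C = 46.75 − 0.25(44.5 − 0.25x_C), which gives 0.9375x_C = 35.625 ⇒ x_C = 38.
Then x_D = 44.5 − 0.25·38 = 35.

38, 35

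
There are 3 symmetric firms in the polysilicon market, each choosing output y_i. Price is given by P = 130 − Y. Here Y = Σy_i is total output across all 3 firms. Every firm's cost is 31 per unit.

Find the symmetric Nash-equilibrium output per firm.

24.75

A representative firm's profit is π_i = y_i(130 − Y) − 31y_i, with Y = y_i + Σ_{j≠i} y_j.
First-order condition: 99 − 2y_i − Σ_{j≠i} y_j = 0.
Imposing symmetry (y_j = y for all j) turns Σ_{j≠i} y_j into 2y, so 99 = 4y and y = 24.75.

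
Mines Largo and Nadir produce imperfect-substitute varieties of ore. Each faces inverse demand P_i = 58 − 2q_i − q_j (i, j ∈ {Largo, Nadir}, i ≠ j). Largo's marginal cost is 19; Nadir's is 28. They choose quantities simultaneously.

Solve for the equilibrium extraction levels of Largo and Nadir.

Mine Largo's profit: π = q_{Largo}(58 − 2q_{Largo} − q_{Nadir}) − 19q_{Largo}.
∂π/∂q_{Largo} = 39 − 4q_{Largo} − q_{Nadir} = 0 ⇒ q_{Largo} = 9.75 − 0.25q_{Nadir}.
Similarly q_{Nadir} = 7.5 − 0.25q_{Largo}.
Plugging q_{Nadir} into Largo's best response: q_{Largo} = 9.75 − 0.25(7.5 − 0.25q_{Largo}) ⇒ 0.9375q_{Largo} = 7.875, so q_{Largo} = 8.4.
Then q_{Nadir} = 7.5 − 0.25·8.4 = 5.4.

8.4, 5.4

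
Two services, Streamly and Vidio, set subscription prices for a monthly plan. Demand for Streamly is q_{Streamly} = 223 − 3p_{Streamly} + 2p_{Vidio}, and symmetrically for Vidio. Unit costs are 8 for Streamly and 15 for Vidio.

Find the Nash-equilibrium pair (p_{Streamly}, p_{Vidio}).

63.0625, 65.6875

Streamly's profit: π = (p_{Streamly} − 8)(223 − 3p_{Streamly} + 2p_{Vidio}).
∂π/∂p_{Streamly} = 247 − 6p_{Streamly} + 2p_{Vidio} = 0 ⇒ p_{Streamly} = 247/6 + (1/3)p_{Vidio}.
Similarly p_{Vidio} = 134/3 + (1/3)p_{Streamly}.
Substituting the second reaction function into the first: p_{Streamly} = 247/6 + (1/3)(134/3 + (1/3)p_{Streamly}), which gives (8/9)p_{Streamly} = 1009/18 ⇒ p_{Streamly} = 63.0625.
Then p_{Vidio} = 134/3 + (1/3)·63.0625 = 65.6875.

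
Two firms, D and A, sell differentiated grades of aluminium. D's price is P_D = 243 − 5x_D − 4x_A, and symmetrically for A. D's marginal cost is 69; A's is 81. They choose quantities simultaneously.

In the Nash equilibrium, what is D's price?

Firm D's profit: π = x_D(243 − 5x_D − 4x_A) − 69x_D.
∂π/∂x_D = 174 − 10x_D − 4x_A = 0 ⇒ x_D = 17.4 − 0.4x_A.
Similarly x_A = 16.2 − 0.4x_D.
Plugging x_A into D's best response: x_D = 17.4 − 0.4(16.2 − 0.4x_D) ⇒ 0.84x_D = 10.92, so x_D = 13.
Then x_A = 16.2 − 0.4·13 = 11.
P_D = 243 − 5·13 − 4·11 = 134.

134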